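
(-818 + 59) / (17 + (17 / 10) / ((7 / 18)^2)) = -16905 / 629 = -26.88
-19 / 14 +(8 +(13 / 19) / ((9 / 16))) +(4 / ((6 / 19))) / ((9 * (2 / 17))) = 142363 / 7182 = 19.82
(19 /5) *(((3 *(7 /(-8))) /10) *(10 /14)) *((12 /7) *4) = -171 /35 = -4.89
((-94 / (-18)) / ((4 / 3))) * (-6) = -47 / 2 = -23.50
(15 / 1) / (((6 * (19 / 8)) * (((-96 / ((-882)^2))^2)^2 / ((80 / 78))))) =147177848790327708675 / 31616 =4655169812447106.17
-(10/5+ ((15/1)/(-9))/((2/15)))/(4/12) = 63/2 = 31.50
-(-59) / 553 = 59 / 553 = 0.11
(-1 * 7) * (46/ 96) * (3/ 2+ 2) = -1127/ 96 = -11.74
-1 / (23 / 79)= -79 / 23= -3.43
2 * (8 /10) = 8 /5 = 1.60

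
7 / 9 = 0.78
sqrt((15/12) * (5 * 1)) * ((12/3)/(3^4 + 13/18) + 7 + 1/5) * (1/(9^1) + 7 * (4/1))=749386/1471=509.44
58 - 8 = 50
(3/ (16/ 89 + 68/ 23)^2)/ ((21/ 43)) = 180178987/ 288514800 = 0.62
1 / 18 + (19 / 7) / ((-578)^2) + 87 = 1832283869 / 21047292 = 87.06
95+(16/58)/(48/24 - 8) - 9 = 7478/87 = 85.95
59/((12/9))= 177/4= 44.25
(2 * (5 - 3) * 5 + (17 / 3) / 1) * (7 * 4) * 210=150920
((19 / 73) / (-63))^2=0.00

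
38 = 38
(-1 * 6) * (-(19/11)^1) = 114/11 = 10.36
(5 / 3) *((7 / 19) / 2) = 0.31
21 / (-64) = -21 / 64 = -0.33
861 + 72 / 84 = 861.86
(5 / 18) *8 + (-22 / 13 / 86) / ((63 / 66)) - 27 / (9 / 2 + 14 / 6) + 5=4693225 / 1443897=3.25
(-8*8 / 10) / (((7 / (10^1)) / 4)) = -256 / 7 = -36.57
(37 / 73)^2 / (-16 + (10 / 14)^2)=-67081 / 4044711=-0.02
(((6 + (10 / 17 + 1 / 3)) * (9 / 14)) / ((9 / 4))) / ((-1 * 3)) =-706 / 1071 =-0.66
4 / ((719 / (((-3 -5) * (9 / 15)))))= -96 / 3595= -0.03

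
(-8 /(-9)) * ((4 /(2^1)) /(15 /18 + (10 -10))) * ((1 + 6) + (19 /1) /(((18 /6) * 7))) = 5312 /315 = 16.86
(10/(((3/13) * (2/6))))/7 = 130/7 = 18.57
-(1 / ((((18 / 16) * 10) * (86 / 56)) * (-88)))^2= -196 / 453051225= -0.00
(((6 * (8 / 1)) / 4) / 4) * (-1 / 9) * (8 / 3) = -8 / 9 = -0.89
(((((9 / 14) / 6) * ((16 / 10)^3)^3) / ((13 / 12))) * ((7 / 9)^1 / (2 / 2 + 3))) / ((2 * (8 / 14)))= 29360128 / 25390625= 1.16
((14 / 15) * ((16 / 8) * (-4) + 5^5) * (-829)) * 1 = -12058634 / 5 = -2411726.80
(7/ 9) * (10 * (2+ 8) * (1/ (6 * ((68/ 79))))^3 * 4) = 86281825/ 38203488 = 2.26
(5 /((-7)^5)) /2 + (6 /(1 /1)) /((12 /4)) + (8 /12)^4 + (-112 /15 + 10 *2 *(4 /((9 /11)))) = 92.51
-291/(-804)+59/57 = 21341/15276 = 1.40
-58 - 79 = -137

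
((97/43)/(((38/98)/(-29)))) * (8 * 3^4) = -89318376/817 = -109324.82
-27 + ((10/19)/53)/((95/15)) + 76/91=-45552943/1741103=-26.16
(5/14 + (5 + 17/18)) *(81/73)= 3573/511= 6.99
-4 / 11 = -0.36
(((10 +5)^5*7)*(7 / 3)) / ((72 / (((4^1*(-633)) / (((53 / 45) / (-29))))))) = 1138420828125 / 106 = 10739819133.25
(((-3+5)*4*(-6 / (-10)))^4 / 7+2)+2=349276 / 4375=79.83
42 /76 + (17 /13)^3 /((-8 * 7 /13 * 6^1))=502885 /1078896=0.47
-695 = -695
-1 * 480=-480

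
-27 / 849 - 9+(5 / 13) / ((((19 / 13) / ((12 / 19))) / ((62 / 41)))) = -36778596 / 4188683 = -8.78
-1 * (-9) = 9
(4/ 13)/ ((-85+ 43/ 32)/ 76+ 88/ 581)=-5651968/ 17437173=-0.32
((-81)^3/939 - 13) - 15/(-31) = -5613001/9703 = -578.48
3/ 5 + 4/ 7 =41/ 35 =1.17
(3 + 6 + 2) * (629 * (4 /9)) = 27676 /9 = 3075.11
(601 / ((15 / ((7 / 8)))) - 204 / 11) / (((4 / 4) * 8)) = 21797 / 10560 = 2.06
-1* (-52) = 52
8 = 8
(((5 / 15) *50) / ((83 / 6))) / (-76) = -25 / 1577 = -0.02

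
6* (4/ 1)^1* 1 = 24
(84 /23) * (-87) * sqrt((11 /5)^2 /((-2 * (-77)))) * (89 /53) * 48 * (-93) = 207388512 * sqrt(154) /6095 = 422251.64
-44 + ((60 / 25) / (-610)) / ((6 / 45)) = -13429 / 305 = -44.03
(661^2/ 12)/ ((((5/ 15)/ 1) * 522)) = 436921/ 2088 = 209.25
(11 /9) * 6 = 22 /3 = 7.33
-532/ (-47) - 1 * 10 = 62/ 47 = 1.32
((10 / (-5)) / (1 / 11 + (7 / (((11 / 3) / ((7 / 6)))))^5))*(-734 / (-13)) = -7565531776 / 3678268893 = -2.06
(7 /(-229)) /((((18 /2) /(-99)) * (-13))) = -0.03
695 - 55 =640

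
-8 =-8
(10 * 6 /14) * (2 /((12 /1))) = 5 /7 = 0.71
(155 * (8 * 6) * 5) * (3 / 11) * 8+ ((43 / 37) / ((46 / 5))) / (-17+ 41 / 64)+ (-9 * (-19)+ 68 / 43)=34278460950667 / 421441581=81336.21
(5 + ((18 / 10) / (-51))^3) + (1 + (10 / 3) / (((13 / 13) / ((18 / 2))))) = 36.00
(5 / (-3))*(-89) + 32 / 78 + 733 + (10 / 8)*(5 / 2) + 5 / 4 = 276469 / 312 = 886.12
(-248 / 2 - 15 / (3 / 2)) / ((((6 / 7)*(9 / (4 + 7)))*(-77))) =67 / 27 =2.48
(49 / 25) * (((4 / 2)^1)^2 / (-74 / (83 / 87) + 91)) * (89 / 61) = 0.85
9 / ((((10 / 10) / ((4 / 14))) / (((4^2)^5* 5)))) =13481691.43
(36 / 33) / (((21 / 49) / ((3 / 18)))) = 14 / 33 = 0.42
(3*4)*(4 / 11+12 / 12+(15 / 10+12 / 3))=906 / 11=82.36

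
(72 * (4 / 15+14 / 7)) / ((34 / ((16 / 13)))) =384 / 65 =5.91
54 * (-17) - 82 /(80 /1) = -36761 /40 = -919.02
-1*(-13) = 13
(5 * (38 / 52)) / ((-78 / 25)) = -2375 / 2028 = -1.17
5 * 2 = 10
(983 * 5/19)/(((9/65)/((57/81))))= 319475/243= 1314.71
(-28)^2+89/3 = 2441/3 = 813.67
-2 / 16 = -1 / 8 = -0.12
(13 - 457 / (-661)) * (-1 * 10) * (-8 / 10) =72400 / 661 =109.53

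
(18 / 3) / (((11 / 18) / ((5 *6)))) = 3240 / 11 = 294.55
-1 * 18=-18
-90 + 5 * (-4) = -110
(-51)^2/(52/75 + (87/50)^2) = 19507500/27907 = 699.02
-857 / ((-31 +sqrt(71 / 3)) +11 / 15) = 64275*sqrt(213) / 200791 +5836170 / 200791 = 33.74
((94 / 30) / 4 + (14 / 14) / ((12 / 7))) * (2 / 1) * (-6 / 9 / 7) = -0.26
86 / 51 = 1.69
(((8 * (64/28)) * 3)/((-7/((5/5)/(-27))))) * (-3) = -128/147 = -0.87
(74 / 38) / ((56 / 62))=1147 / 532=2.16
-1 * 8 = -8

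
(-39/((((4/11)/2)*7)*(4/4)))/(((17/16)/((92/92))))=-3432/119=-28.84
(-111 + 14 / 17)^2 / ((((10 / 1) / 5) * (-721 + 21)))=-3508129 / 404600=-8.67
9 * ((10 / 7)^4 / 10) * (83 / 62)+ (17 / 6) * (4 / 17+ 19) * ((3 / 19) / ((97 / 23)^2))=146417234673 / 26612208602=5.50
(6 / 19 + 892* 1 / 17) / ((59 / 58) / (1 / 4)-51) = -494450 / 439603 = -1.12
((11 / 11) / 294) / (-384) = -1 / 112896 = -0.00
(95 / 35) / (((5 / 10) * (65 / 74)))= 2812 / 455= 6.18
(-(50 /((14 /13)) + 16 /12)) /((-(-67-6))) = -1003 /1533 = -0.65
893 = 893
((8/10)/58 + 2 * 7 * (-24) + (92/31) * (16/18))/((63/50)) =-134856020/509733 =-264.56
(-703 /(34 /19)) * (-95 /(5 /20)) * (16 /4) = 10151320 /17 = 597136.47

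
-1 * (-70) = 70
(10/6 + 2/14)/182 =19/1911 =0.01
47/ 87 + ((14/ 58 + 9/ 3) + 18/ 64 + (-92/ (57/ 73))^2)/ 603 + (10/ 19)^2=23.85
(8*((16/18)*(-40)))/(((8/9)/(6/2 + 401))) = -129280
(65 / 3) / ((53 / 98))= 6370 / 159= 40.06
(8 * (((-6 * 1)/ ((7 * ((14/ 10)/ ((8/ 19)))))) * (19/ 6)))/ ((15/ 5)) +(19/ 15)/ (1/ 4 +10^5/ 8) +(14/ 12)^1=-10606291/ 10500210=-1.01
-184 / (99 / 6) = -368 / 33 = -11.15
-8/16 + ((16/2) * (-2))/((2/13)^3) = -8789/2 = -4394.50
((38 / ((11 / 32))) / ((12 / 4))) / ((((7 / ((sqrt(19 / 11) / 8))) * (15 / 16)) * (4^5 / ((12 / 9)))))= 19 * sqrt(209) / 228690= 0.00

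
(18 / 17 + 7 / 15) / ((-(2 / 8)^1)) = -1556 / 255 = -6.10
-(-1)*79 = 79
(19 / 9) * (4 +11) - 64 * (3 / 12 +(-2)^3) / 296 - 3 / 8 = 29275 / 888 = 32.97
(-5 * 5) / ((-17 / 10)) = 250 / 17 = 14.71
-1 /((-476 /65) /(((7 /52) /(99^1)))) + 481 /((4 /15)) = 48571385 /26928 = 1803.75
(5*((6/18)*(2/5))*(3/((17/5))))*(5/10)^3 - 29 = -1967/68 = -28.93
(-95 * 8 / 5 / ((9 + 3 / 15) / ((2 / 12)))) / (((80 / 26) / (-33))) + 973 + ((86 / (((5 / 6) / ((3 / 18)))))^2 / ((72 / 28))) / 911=18907840687 / 18857700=1002.66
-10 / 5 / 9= -2 / 9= -0.22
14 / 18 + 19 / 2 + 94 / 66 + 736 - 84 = 131413 / 198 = 663.70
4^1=4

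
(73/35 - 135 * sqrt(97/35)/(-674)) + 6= 27 * sqrt(3395)/4718 + 283/35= 8.42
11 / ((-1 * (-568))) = 11 / 568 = 0.02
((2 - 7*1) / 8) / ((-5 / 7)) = 7 / 8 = 0.88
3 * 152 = 456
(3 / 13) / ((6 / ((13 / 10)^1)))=0.05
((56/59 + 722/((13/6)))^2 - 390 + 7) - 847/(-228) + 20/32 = 29856659412995/268259784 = 111297.56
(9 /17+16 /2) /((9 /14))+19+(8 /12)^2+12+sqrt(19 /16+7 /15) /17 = sqrt(5955) /1020+6841 /153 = 44.79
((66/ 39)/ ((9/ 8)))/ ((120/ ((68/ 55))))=136/ 8775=0.02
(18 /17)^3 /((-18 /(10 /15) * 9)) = -24 /4913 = -0.00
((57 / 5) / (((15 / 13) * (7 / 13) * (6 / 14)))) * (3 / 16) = 3211 / 400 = 8.03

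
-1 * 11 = -11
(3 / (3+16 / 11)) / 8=33 / 392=0.08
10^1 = 10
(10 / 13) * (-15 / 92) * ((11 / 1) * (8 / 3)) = -1100 / 299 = -3.68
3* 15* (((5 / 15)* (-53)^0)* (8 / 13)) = 120 / 13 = 9.23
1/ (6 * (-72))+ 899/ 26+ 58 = 519899/ 5616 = 92.57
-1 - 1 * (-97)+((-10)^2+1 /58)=11369 /58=196.02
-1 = -1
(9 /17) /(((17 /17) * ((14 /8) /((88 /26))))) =1584 /1547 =1.02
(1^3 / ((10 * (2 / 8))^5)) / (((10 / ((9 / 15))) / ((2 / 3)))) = 32 / 78125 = 0.00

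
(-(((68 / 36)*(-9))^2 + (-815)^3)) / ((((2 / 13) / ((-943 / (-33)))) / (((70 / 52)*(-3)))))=-8933514276715 / 22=-406068830759.77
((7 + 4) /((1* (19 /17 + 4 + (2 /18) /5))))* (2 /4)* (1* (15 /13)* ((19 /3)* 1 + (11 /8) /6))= 13253625 /1635712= 8.10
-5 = -5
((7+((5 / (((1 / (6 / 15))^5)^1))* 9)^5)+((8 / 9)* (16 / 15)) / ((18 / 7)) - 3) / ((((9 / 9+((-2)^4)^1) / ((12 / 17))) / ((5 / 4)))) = 101723534853893324 / 446491241455078125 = 0.23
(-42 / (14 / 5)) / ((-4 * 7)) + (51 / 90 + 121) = 122.10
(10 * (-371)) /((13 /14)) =-51940 /13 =-3995.38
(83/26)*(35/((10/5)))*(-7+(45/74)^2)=-105471835/284752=-370.40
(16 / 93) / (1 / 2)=0.34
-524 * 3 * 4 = -6288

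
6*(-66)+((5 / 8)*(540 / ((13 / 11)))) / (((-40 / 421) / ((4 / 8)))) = -789921 / 416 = -1898.85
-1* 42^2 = -1764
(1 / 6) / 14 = 1 / 84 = 0.01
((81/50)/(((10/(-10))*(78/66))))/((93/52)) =-594/775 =-0.77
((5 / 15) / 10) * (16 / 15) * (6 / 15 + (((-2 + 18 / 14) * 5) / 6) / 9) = 2524 / 212625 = 0.01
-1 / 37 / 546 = -0.00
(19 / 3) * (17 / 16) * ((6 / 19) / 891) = 17 / 7128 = 0.00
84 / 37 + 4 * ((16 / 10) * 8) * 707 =6697124 / 185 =36200.67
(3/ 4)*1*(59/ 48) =59/ 64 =0.92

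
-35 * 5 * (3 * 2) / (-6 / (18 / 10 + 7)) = 1540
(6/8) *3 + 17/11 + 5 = 387/44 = 8.80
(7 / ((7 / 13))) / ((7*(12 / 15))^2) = 325 / 784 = 0.41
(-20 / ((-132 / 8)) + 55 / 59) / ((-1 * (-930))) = 835 / 362142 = 0.00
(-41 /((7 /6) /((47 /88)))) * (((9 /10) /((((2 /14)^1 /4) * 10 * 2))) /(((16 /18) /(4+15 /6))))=-6087393 /35200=-172.94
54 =54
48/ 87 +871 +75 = 27450/ 29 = 946.55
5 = 5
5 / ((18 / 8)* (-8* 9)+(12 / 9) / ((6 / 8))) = -45 / 1442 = -0.03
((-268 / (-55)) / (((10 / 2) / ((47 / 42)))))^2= 39664804 / 33350625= 1.19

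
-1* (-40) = 40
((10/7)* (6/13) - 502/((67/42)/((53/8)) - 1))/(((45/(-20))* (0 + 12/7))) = -434998/2535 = -171.60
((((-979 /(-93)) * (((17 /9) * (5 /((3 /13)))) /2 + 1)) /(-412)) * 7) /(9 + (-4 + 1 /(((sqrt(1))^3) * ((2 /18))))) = -1134661 /4138128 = -0.27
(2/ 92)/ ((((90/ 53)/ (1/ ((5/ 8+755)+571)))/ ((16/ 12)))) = 424/ 32953365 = 0.00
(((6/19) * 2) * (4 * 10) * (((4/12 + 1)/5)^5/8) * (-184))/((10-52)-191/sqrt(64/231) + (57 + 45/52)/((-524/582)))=0.00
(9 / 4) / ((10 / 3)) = 0.68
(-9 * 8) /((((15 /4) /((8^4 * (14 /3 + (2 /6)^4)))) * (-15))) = 49676288 /2025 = 24531.50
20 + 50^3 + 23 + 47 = 125090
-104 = -104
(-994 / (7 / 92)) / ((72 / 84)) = -45724 / 3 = -15241.33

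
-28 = -28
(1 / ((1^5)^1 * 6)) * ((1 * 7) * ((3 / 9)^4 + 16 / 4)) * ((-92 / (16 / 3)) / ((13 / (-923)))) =3715075 / 648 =5733.14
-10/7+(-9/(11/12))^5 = -102854575886/1127357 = -91235.14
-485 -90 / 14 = -3440 / 7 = -491.43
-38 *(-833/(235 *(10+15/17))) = 538118/43475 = 12.38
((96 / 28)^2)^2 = 331776 / 2401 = 138.18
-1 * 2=-2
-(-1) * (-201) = -201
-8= -8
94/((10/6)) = 282/5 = 56.40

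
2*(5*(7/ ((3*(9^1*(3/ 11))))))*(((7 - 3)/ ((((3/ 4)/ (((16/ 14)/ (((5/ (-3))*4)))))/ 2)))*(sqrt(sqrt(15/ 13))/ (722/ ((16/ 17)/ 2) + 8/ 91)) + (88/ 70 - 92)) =-69872/ 81 - 39424*13^(3/ 4)*15^(1/ 4)/ 45238419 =-862.63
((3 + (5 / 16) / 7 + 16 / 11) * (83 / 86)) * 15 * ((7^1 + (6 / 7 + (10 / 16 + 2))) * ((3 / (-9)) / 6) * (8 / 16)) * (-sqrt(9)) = 1350302515 / 23733248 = 56.89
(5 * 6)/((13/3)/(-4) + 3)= 360/23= 15.65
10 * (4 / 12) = 10 / 3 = 3.33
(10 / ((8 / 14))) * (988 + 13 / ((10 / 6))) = 34853 / 2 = 17426.50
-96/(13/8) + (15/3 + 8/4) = -677/13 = -52.08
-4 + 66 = 62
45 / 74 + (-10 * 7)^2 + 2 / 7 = 2538663 / 518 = 4900.89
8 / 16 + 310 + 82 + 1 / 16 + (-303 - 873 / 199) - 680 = -1893921 / 3184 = -594.82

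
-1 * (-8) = 8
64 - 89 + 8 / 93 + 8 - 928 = -944.91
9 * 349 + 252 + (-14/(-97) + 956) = 421867/97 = 4349.14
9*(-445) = -4005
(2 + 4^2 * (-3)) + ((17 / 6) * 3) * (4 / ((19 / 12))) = -466 / 19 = -24.53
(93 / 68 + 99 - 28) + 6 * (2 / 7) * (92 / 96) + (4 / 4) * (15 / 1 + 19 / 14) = 6145 / 68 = 90.37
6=6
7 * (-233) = -1631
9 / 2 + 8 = 25 / 2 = 12.50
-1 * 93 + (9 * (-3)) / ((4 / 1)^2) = -94.69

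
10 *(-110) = -1100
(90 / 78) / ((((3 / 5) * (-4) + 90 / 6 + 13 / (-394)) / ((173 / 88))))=2556075 / 14161004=0.18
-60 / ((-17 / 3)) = 180 / 17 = 10.59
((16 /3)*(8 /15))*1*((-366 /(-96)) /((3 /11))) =5368 /135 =39.76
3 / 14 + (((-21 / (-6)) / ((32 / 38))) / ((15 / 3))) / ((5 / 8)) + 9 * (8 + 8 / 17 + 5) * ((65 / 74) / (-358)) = 24566749 / 19703425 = 1.25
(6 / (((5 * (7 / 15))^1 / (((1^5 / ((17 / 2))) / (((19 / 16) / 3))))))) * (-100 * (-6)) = 1036800 / 2261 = 458.56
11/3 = 3.67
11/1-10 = 1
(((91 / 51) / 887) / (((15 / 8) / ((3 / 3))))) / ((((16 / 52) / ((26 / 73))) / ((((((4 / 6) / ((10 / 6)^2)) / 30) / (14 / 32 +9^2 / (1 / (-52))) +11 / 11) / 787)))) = 3386640348 / 2146171692653125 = 0.00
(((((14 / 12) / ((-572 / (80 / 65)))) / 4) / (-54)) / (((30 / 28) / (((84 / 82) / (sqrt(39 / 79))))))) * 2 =686 * sqrt(3081) / 1203879105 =0.00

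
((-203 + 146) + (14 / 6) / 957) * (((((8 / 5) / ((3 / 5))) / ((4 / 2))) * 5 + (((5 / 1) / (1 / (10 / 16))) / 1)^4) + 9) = -27908536085 / 4409856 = -6328.67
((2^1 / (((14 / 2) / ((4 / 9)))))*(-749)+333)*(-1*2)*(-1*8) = 3806.22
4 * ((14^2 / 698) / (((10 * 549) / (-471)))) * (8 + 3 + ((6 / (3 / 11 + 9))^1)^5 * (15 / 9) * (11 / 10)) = -1469087944478 / 1360230105285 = -1.08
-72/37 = -1.95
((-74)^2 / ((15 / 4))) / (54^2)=5476 / 10935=0.50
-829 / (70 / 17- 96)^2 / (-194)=0.00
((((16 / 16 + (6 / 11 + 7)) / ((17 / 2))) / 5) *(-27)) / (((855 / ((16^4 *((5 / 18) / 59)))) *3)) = -6160384 / 9433215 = -0.65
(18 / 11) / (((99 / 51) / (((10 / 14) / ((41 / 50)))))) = 25500 / 34727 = 0.73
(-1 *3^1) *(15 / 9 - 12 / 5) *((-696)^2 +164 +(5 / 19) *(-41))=20254993 / 19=1066052.26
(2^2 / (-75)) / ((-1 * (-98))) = -2 / 3675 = -0.00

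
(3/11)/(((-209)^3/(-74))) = 222/100422619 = 0.00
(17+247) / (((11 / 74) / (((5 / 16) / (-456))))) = -185 / 152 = -1.22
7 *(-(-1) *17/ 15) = 119/ 15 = 7.93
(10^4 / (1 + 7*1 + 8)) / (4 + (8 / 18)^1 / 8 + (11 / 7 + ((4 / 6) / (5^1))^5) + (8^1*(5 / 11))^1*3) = 73089843750 / 1933795553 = 37.80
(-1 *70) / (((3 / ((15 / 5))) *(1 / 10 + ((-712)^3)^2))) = -700 / 1302806635376803841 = -0.00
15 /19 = 0.79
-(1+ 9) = -10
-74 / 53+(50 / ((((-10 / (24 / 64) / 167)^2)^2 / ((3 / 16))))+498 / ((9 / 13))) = 31547929548877 / 2084044800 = 15137.84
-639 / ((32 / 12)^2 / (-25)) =143775 / 64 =2246.48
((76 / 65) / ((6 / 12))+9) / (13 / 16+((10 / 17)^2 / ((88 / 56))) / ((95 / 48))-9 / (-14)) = 4985740144 / 688870195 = 7.24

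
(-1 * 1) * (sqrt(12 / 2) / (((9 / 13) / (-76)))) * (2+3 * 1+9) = 13832 * sqrt(6) / 9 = 3764.59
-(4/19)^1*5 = -20/19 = -1.05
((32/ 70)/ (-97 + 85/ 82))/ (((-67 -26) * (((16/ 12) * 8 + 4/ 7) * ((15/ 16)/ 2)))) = 10496/ 1079430075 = 0.00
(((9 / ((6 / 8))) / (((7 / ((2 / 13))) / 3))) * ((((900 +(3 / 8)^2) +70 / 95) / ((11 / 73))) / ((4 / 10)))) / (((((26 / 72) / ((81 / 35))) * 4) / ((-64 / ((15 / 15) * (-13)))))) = 2098708824204 / 22499477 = 93278.12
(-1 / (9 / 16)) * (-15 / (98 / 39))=520 / 49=10.61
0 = 0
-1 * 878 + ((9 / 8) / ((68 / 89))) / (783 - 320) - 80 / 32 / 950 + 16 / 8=-20960774713 / 23927840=-876.00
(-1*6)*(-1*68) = 408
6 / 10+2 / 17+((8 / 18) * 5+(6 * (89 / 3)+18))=152189 / 765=198.94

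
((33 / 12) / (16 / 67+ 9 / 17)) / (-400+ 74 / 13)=-14807 / 1631000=-0.01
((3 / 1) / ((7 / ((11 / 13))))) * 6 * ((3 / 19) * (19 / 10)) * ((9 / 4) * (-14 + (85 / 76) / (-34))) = -5701509 / 276640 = -20.61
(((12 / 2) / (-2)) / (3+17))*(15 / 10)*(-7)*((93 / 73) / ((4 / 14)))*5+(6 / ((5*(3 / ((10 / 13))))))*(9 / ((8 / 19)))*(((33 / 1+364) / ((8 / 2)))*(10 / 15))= 470.29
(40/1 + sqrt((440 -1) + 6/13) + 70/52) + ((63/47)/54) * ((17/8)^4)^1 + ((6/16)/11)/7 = sqrt(74269)/13 + 48396405023/1156227072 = 62.82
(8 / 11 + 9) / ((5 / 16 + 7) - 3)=1712 / 759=2.26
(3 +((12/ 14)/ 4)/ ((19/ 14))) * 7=420/ 19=22.11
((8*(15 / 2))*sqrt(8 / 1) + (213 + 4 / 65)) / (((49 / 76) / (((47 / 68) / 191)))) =107160*sqrt(2) / 159103 + 12367157 / 10341695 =2.15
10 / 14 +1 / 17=0.77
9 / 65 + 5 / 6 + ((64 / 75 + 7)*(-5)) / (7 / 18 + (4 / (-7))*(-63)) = -27407 / 255450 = -0.11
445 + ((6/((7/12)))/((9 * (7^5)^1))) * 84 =7479211/16807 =445.01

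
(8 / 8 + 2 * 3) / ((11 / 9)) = 63 / 11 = 5.73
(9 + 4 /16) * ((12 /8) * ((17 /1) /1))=1887 /8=235.88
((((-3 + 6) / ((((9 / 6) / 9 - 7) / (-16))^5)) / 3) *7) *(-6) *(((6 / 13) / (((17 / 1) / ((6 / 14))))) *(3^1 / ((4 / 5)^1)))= -3302259425280 / 25604220421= -128.97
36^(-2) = 1/ 1296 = 0.00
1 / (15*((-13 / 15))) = -1 / 13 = -0.08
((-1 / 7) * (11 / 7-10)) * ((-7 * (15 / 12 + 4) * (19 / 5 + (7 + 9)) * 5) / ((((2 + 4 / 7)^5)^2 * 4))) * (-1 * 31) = 5683119534631 / 2115832430592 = 2.69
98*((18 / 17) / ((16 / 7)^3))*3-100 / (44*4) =4882879 / 191488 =25.50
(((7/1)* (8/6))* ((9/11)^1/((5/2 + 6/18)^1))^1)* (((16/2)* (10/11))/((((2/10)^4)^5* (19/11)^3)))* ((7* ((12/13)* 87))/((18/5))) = 85863647460937500000000/1515839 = 56644305537024380.56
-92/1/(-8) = 23/2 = 11.50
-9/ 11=-0.82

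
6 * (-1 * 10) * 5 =-300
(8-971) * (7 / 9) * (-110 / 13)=82390 / 13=6337.69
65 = 65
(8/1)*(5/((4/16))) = 160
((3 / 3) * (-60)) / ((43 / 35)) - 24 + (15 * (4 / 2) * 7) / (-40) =-13431 / 172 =-78.09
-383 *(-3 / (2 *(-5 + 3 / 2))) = -1149 / 7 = -164.14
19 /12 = 1.58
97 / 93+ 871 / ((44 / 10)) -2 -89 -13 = 194365 / 2046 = 95.00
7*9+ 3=66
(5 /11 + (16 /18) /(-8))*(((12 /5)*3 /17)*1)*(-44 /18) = -16 /45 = -0.36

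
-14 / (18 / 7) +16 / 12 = -37 / 9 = -4.11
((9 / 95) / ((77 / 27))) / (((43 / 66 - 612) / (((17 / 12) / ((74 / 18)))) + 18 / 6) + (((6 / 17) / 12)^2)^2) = -2922566832 / 155818090680805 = -0.00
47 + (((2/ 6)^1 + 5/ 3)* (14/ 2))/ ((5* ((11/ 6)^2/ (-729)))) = -338981/ 605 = -560.30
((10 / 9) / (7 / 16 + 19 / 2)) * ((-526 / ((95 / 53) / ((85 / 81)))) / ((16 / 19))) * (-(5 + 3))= 327.10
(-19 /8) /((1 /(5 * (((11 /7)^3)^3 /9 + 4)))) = -362014366585 /2905459704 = -124.60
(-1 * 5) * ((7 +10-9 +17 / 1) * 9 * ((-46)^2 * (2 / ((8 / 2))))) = -1190250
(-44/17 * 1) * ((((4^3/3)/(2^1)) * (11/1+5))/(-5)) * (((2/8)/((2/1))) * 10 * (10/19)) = 56320/969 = 58.12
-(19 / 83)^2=-361 / 6889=-0.05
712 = 712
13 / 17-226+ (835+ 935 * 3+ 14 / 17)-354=52047 / 17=3061.59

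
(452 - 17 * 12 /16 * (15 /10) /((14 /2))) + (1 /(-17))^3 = 123606111 /275128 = 449.27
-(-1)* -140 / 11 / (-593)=0.02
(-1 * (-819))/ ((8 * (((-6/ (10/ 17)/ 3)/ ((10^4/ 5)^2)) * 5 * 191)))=-409500000/ 3247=-126116.42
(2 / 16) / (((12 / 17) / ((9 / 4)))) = 51 / 128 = 0.40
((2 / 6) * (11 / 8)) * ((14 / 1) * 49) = 3773 / 12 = 314.42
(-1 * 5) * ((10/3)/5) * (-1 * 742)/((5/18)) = 8904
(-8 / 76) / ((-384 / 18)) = 3 / 608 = 0.00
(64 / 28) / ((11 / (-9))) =-144 / 77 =-1.87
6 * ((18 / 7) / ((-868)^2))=27 / 1318492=0.00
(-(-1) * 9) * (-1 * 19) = -171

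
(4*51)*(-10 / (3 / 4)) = -2720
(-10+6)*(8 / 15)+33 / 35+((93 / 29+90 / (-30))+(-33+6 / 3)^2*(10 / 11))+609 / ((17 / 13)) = 152416300 / 113883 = 1338.36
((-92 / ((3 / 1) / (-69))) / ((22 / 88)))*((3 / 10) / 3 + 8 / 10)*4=152352 / 5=30470.40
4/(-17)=-4/17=-0.24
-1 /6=-0.17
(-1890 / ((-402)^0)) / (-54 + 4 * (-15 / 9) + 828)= -2835 / 1151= -2.46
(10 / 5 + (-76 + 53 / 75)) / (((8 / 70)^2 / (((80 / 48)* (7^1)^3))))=-461940395 / 144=-3207919.41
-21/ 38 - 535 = -20351/ 38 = -535.55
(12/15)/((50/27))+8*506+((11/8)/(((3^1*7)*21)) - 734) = 1461665887/441000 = 3314.44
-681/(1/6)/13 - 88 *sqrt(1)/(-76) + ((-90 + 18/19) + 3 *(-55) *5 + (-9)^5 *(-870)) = 12688736491/247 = 51371402.80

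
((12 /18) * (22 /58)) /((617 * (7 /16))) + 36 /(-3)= -4508684 /375753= -12.00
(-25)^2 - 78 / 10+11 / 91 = 280881 / 455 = 617.32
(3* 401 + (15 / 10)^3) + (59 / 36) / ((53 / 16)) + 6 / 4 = 4611139 / 3816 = 1208.37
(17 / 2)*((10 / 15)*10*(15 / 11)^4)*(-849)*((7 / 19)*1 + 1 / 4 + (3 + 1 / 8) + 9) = -2358848334375 / 1112716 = -2119901.52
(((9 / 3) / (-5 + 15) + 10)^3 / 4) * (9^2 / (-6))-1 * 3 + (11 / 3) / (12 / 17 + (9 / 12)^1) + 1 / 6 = -796665983 / 216000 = -3688.27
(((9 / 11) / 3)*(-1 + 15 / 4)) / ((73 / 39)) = 117 / 292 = 0.40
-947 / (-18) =947 / 18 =52.61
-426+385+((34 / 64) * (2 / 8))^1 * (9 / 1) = -5095 / 128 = -39.80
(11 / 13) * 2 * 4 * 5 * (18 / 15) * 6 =3168 / 13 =243.69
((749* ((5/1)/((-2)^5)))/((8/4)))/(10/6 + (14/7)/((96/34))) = -3745/152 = -24.64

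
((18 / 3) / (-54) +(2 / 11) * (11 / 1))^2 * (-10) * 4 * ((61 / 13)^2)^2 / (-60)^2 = -4001448049 / 208209690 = -19.22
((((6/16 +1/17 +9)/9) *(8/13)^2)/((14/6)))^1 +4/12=10125/20111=0.50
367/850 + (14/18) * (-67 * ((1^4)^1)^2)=-51.68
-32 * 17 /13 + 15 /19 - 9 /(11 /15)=-144896 /2717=-53.33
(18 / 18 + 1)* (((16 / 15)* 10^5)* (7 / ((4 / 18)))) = 6720000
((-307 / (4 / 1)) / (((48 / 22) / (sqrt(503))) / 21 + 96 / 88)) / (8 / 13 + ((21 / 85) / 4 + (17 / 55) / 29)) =-451372119737 / 4412696556 + 128194297*sqrt(503) / 6619044834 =-101.86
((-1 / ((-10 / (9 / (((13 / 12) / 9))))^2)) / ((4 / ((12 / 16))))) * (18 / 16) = -1594323 / 135200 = -11.79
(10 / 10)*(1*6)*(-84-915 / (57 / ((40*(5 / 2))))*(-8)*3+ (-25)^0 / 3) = 4382462 / 19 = 230655.89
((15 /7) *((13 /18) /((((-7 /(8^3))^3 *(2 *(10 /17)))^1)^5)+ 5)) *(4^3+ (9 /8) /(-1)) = -197458305871595641218621835315246606305466211743 /498493958544015000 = -396109727083404304850859700000.00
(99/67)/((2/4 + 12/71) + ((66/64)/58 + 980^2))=4348608/2826456660167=0.00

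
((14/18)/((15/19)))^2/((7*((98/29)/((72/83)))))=41876/1176525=0.04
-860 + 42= -818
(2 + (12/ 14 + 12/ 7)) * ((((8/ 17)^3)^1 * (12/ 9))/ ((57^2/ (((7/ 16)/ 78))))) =0.00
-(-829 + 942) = -113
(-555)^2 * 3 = 924075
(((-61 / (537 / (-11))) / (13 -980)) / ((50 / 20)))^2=1800964 / 6741266996025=0.00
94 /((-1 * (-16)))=47 /8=5.88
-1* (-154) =154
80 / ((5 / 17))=272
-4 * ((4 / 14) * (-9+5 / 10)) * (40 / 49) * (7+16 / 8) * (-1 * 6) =-146880 / 343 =-428.22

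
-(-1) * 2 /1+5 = 7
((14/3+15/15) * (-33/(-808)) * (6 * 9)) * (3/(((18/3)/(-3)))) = -15147/808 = -18.75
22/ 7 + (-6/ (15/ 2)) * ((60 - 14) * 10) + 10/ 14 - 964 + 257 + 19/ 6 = -44855/ 42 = -1067.98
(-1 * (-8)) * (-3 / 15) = -8 / 5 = -1.60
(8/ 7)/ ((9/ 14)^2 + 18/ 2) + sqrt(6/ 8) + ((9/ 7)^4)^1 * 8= sqrt(3)/ 2 + 97378184/ 4429845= 22.85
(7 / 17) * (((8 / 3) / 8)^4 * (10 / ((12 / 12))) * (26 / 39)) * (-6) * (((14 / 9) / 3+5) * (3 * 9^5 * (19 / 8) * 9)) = -72232965 / 17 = -4248997.94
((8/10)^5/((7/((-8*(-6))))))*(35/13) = 49152/8125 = 6.05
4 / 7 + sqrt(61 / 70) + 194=sqrt(4270) / 70 + 1362 / 7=195.50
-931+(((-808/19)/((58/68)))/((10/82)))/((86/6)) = -113669971/118465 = -959.52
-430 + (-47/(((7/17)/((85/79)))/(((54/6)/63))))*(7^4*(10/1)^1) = -33312320/79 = -421674.94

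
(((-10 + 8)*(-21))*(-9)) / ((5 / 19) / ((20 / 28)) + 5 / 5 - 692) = 133 / 243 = 0.55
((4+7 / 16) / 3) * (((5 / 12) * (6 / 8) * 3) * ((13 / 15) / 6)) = 923 / 4608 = 0.20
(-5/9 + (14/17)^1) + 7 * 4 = 28.27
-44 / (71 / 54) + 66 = 32.54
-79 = -79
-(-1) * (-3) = -3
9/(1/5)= 45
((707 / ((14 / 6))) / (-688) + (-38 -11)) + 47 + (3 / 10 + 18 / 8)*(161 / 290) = -511129 / 498800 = -1.02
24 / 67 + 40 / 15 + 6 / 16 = 5467 / 1608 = 3.40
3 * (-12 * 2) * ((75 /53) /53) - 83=-238547 /2809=-84.92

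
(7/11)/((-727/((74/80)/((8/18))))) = -2331/1279520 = -0.00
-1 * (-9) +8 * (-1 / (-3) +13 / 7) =557 / 21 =26.52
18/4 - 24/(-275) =2523/550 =4.59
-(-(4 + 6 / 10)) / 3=23 / 15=1.53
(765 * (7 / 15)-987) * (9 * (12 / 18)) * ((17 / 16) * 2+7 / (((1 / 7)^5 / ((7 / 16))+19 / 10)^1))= -21957.82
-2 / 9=-0.22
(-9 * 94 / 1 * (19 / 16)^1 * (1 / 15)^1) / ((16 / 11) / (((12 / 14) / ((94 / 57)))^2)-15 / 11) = -861703029 / 51729640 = -16.66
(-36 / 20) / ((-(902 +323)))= 9 / 6125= 0.00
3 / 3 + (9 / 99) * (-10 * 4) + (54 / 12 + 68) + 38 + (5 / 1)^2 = 2923 / 22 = 132.86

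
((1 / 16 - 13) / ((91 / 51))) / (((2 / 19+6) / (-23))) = 4613409 / 168896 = 27.32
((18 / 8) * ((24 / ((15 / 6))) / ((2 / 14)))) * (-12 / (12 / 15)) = -2268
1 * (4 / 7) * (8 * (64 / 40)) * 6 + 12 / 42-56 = -11.83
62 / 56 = 31 / 28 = 1.11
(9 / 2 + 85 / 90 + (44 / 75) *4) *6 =3506 / 75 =46.75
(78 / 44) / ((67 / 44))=78 / 67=1.16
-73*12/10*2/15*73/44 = -5329/275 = -19.38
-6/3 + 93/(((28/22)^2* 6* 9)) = -3305/3528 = -0.94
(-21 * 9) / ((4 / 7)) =-1323 / 4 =-330.75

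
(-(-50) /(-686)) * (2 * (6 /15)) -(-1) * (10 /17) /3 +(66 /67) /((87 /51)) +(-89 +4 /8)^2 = 1064935455875 /135955596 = 7832.97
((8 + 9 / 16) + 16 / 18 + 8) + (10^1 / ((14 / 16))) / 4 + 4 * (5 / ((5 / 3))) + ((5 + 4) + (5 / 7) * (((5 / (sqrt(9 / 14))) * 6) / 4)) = 25 * sqrt(14) / 14 + 41639 / 1008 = 47.99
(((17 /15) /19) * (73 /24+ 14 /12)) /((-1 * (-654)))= 1717 /4473360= 0.00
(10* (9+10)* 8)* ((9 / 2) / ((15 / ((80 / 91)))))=36480 / 91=400.88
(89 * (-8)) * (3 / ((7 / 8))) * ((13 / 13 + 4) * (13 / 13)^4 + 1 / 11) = -136704 / 11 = -12427.64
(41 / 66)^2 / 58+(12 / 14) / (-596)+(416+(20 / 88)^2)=109635920885 / 263511864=416.06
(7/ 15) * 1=7/ 15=0.47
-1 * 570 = -570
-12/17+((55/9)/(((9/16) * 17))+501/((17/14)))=568042/1377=412.52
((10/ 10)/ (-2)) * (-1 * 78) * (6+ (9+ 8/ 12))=611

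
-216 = -216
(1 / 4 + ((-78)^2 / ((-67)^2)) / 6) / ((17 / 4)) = 8545 / 76313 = 0.11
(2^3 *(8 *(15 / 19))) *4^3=61440 / 19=3233.68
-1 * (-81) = 81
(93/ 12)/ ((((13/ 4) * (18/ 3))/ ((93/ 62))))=31/ 52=0.60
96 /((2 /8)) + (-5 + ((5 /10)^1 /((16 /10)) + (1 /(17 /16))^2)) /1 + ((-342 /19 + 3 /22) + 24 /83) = 1530893389 /4221712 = 362.62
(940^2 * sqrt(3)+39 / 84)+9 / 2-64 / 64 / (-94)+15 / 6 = 1530447.57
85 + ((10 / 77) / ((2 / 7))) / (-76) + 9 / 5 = 362799 / 4180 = 86.79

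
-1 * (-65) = 65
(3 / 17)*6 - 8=-118 / 17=-6.94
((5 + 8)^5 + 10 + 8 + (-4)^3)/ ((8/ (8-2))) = 1113741/ 4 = 278435.25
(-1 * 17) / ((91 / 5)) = -85 / 91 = -0.93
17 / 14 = 1.21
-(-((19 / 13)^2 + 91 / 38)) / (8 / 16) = 29097 / 3211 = 9.06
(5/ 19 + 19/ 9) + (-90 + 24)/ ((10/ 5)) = -5237/ 171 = -30.63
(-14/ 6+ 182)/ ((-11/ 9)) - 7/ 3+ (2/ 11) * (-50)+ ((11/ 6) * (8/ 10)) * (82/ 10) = -120778/ 825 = -146.40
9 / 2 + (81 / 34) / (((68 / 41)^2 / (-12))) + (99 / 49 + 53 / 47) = -248455345 / 90517112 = -2.74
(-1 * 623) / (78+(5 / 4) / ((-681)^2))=-165098916 / 20670491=-7.99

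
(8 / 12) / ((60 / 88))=44 / 45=0.98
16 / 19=0.84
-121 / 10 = -12.10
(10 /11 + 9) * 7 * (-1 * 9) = -6867 /11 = -624.27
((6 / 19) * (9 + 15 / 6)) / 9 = 23 / 57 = 0.40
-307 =-307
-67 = -67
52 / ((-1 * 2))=-26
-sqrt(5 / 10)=-sqrt(2) / 2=-0.71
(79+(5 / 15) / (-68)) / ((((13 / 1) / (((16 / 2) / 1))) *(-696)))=-16115 / 230724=-0.07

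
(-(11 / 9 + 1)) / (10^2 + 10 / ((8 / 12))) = -4 / 207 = -0.02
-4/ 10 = -2/ 5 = -0.40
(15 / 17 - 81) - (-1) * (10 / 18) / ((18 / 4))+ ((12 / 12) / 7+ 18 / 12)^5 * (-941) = -8399178885899 / 740583648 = -11341.30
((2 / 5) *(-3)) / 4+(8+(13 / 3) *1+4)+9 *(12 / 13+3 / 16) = 81209 / 3120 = 26.03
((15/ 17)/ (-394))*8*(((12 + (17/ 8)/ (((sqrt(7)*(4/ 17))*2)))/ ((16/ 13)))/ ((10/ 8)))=-468/ 3349 - 663*sqrt(7)/ 88256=-0.16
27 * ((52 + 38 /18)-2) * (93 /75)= 43617 /25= 1744.68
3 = 3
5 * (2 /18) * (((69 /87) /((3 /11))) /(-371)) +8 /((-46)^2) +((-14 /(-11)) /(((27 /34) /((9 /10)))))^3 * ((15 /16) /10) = 28714606521247 /102267915403500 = 0.28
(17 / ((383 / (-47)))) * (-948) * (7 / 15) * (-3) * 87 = -461288268 / 1915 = -240881.60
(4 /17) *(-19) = -4.47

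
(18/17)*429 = 7722/17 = 454.24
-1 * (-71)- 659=-588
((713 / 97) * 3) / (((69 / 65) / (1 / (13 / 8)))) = 1240 / 97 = 12.78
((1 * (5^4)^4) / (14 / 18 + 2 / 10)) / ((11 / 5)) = 34332275390625 / 484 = 70934453286.42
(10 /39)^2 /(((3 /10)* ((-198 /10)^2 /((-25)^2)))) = 15625000 /44721963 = 0.35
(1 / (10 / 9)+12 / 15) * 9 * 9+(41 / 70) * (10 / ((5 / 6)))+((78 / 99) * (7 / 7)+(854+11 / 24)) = 9239767 / 9240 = 999.97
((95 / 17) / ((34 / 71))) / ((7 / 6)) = 20235 / 2023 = 10.00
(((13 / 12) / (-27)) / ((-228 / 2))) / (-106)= -13 / 3915216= -0.00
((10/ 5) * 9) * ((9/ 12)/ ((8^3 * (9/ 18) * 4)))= 0.01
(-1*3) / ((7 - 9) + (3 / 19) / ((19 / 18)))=1083 / 668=1.62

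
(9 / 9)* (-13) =-13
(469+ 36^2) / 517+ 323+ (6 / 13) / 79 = 173315514 / 530959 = 326.42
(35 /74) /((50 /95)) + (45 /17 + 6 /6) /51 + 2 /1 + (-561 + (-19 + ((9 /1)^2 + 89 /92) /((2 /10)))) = -123357752 /737817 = -167.19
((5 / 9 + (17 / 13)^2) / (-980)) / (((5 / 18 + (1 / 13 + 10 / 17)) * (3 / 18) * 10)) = -87873 / 59734675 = -0.00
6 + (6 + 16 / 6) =44 / 3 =14.67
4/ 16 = 1/ 4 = 0.25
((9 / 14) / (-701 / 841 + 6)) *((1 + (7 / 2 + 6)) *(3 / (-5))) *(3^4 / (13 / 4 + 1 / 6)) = -16553403 / 890725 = -18.58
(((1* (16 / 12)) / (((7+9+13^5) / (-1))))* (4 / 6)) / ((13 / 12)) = -32 / 14481051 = -0.00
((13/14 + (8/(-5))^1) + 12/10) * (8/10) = 74/175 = 0.42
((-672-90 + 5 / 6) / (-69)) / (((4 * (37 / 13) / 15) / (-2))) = -296855 / 10212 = -29.07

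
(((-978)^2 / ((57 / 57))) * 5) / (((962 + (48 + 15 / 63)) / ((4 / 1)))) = 80344656 / 4243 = 18935.81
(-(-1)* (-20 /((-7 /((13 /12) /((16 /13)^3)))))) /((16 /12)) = 142805 /114688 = 1.25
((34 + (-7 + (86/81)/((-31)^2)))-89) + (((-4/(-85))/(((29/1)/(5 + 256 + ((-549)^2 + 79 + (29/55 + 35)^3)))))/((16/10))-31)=3300978691533049/12769485225750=258.51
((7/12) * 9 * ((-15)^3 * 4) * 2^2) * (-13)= 3685500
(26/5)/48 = 0.11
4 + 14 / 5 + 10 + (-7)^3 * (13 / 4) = -21959 / 20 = -1097.95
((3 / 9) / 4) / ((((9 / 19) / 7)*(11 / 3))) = 133 / 396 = 0.34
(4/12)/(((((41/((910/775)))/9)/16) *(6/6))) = 1.37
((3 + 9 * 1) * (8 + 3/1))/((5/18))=2376/5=475.20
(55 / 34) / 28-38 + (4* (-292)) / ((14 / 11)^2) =-5057999 / 6664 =-759.00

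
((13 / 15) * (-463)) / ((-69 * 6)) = 6019 / 6210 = 0.97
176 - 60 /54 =1574 /9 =174.89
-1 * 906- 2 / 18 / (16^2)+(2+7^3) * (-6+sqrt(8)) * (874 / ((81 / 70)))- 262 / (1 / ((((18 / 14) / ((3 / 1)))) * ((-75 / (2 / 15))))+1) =-4038770283275 / 2581248+14071400 * sqrt(2) / 27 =-827622.25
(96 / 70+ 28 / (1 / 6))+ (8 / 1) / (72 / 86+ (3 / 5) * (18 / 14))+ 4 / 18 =174.57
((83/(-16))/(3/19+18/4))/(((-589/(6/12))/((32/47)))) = 166/257889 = 0.00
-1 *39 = -39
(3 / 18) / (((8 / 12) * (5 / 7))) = 7 / 20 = 0.35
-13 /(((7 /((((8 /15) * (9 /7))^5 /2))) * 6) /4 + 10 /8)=-34504704 /370970885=-0.09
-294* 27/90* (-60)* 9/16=11907/4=2976.75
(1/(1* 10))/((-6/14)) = -7/30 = -0.23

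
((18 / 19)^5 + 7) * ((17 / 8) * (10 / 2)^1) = 1633892185 / 19808792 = 82.48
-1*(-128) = 128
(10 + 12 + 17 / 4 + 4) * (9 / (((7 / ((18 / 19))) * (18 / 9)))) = 9801 / 532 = 18.42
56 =56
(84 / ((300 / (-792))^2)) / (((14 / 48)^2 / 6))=180652032 / 4375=41291.89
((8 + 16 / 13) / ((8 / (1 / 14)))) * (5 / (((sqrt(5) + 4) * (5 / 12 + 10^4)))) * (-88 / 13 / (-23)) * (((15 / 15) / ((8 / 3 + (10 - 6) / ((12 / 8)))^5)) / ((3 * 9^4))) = 5 / 96295139426304 - 5 * sqrt(5) / 385180557705216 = 0.00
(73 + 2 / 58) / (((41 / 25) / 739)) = 39130050 / 1189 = 32910.05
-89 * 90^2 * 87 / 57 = -20906100 / 19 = -1100321.05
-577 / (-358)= 1.61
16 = 16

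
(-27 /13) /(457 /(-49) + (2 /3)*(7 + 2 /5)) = 19845 /41977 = 0.47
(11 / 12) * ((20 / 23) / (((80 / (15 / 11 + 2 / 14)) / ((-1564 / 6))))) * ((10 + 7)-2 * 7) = -493 / 42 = -11.74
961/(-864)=-961/864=-1.11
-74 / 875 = -0.08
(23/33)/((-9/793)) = -18239/297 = -61.41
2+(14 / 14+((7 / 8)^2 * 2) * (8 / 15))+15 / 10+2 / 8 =167 / 30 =5.57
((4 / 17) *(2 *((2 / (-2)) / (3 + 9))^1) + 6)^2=92416 / 2601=35.53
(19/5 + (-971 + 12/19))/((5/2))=-183648/475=-386.63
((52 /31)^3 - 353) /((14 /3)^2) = -93380535 /5839036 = -15.99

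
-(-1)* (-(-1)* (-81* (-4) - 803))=-479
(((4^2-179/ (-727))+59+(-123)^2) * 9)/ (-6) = -33160461/ 1454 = -22806.37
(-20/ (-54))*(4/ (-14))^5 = -320/ 453789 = -0.00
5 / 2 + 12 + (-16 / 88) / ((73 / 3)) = 14.49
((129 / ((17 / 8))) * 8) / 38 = 4128 / 323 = 12.78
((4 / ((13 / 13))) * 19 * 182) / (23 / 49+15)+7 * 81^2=17745217 / 379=46821.15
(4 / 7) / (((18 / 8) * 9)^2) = 0.00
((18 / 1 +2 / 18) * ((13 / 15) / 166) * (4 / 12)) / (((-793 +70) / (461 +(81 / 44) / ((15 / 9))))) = -215423897 / 10693603800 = -0.02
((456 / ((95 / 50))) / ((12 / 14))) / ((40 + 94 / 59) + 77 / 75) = 6.57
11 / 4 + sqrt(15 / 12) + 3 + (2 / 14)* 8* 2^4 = sqrt(5) / 2 + 673 / 28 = 25.15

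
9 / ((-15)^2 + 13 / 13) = 9 / 226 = 0.04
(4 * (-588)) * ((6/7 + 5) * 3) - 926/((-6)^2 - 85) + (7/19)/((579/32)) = -22267619170/539049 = -41309.08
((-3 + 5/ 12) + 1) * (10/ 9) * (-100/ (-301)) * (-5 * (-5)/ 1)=-118750/ 8127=-14.61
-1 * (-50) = 50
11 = 11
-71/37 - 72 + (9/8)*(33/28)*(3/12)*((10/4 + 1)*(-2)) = -76.24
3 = 3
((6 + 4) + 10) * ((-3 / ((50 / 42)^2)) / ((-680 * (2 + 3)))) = 1323 / 106250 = 0.01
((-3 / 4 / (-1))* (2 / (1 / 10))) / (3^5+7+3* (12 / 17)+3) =255 / 4337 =0.06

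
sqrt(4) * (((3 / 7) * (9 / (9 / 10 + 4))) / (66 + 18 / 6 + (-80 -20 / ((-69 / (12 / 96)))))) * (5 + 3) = -596160 / 518959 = -1.15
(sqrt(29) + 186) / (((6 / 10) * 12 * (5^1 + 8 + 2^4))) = 5 * sqrt(29) / 1044 + 155 / 174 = 0.92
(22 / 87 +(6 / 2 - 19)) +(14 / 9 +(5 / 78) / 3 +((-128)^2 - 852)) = 35101331 / 2262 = 15517.83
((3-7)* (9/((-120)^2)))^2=1/160000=0.00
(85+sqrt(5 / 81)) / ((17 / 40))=40 * sqrt(5) / 153+200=200.58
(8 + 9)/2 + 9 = 17.50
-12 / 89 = -0.13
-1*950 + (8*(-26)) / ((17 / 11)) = -1084.59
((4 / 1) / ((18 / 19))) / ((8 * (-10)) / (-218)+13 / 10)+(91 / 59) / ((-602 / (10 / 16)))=1680257695 / 663800976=2.53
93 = 93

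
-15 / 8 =-1.88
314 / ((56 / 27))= 4239 / 28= 151.39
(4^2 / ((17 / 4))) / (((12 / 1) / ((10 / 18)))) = 80 / 459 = 0.17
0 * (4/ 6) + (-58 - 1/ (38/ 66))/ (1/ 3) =-3405/ 19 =-179.21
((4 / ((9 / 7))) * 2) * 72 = 448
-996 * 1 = -996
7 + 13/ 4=41/ 4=10.25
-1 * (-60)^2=-3600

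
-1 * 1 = -1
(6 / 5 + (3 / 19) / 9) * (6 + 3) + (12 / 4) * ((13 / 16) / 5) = 17397 / 1520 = 11.45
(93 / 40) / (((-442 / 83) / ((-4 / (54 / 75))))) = 12865 / 5304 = 2.43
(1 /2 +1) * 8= 12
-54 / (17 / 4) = -216 / 17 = -12.71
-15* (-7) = 105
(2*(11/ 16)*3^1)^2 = 1089/ 64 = 17.02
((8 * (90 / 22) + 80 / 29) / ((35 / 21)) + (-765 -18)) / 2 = -242985 / 638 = -380.85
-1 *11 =-11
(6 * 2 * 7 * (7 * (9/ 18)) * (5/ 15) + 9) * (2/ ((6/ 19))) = 2033/ 3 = 677.67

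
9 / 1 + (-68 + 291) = 232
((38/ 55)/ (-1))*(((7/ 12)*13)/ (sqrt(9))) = -1729/ 990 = -1.75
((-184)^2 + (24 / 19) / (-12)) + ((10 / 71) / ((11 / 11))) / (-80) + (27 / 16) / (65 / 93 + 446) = 30357367598881 / 896664112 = 33855.90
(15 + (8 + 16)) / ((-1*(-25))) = 39 / 25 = 1.56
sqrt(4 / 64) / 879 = 1 / 3516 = 0.00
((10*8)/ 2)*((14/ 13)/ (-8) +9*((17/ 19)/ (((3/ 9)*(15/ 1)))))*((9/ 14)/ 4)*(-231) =-2165427/ 988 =-2191.73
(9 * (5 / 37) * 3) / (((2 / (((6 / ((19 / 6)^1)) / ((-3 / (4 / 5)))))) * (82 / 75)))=-24300 / 28823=-0.84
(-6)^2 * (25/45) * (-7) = -140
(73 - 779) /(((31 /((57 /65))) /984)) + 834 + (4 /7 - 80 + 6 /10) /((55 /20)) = -2924104094 /155155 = -18846.34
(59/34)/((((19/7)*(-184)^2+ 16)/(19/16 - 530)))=-3494393/349996544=-0.01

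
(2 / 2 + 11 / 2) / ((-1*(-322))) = 13 / 644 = 0.02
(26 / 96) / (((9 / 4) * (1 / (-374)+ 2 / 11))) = 2431 / 3618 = 0.67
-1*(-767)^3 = 451217663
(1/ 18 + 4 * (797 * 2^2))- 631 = 218179/ 18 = 12121.06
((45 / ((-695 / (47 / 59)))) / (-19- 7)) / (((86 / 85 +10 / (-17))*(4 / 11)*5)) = 8789 / 3411616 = 0.00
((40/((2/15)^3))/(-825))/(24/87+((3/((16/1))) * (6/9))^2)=-417600/5951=-70.17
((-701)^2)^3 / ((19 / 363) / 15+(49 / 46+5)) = 29721027775171206724470 / 1520029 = 19552934697411172.24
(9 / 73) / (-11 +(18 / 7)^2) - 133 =-2087876 / 15695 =-133.03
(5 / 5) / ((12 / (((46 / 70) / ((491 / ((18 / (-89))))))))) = -69 / 3058930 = -0.00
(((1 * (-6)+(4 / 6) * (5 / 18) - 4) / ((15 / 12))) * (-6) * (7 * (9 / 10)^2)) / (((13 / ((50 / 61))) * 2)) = 6678 / 793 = 8.42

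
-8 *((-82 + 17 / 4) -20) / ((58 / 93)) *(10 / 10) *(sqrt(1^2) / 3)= 12121 / 29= 417.97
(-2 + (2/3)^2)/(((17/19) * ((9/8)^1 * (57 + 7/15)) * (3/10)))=-53200/593487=-0.09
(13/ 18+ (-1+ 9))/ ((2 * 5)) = 0.87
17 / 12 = 1.42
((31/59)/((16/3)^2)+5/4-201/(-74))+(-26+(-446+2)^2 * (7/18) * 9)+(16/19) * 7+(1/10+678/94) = 1721644996907107/2495256320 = 689967.19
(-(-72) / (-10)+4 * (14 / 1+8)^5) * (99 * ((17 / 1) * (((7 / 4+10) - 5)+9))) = 2732171282379 / 5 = 546434256475.80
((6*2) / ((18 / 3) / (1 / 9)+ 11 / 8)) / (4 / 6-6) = -18 / 443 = -0.04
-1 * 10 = -10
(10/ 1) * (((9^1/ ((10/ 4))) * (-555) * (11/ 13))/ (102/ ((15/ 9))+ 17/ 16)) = -17582400/ 64753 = -271.53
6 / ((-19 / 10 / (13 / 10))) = -78 / 19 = -4.11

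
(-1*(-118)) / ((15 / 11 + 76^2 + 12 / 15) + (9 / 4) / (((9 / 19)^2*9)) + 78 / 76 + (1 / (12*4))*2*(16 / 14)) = 279667080 / 13699780513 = 0.02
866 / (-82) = -10.56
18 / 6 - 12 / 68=2.82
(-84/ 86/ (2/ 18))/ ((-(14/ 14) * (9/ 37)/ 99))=153846/ 43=3577.81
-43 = -43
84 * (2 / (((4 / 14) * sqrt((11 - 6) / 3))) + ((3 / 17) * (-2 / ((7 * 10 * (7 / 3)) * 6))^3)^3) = -81 / 285728428804786997750000000 + 588 * sqrt(15) / 5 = 455.46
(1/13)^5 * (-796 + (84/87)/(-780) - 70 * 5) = -6480637/2099661915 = -0.00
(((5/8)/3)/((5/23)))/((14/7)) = 23/48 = 0.48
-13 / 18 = -0.72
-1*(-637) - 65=572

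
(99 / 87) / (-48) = -11 / 464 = -0.02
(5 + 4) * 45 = 405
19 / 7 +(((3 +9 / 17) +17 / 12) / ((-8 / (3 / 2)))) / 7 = 2.58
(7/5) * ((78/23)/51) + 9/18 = 2319/3910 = 0.59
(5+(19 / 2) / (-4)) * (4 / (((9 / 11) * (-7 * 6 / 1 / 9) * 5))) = -11 / 20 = -0.55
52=52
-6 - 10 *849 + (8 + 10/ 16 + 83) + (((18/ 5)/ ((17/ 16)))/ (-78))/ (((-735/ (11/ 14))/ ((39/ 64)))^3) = -472309463377560925183/ 56198047252480000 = -8404.37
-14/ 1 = -14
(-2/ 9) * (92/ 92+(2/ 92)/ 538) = -24749/ 111366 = -0.22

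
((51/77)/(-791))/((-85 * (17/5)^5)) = 1875/86479230299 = 0.00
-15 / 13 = -1.15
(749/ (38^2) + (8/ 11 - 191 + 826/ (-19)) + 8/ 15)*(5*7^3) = -19016524709/ 47652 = -399070.86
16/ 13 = 1.23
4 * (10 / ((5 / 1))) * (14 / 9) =112 / 9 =12.44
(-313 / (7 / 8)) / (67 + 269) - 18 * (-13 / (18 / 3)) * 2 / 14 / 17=-3683 / 4998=-0.74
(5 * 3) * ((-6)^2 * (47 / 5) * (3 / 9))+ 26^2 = 2368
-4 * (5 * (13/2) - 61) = 114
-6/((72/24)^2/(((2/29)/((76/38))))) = -0.02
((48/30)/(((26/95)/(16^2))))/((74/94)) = 914432/481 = 1901.11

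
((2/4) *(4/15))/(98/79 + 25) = 158/31095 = 0.01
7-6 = 1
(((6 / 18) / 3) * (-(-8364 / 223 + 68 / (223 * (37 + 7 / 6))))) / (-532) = -7599 / 970273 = -0.01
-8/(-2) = 4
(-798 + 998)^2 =40000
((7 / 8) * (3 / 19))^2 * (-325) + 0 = -143325 / 23104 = -6.20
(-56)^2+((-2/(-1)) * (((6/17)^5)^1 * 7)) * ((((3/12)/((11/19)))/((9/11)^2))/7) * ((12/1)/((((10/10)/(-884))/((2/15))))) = 1305435968/417605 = 3126.01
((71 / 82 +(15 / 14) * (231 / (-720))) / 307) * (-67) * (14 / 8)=-321265 / 1611136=-0.20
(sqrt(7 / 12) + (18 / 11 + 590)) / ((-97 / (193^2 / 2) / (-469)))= 17469781 *sqrt(21) / 1164 + 56846667374 / 1067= 53345878.71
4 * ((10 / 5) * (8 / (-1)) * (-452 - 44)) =31744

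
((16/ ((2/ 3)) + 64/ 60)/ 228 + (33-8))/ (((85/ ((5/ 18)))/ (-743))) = -15951467/ 261630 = -60.97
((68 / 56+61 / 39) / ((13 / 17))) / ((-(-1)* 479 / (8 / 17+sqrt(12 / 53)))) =6068 / 1699971+25789* sqrt(159) / 90098463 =0.01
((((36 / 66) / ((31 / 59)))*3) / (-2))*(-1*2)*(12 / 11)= 12744 / 3751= 3.40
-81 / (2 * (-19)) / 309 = 27 / 3914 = 0.01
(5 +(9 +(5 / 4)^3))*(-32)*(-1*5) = 5105 / 2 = 2552.50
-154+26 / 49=-7520 / 49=-153.47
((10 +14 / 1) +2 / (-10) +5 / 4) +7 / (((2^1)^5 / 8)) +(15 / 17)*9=2953 / 85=34.74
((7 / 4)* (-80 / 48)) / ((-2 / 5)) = 175 / 24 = 7.29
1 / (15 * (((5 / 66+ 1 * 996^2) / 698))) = 15356 / 327365305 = 0.00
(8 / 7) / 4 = 2 / 7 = 0.29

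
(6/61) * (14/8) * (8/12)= 7/61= 0.11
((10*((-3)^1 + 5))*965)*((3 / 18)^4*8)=9650 / 81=119.14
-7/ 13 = -0.54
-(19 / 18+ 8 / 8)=-37 / 18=-2.06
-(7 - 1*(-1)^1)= -8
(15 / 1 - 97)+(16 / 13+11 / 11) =-1037 / 13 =-79.77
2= 2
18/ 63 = 2/ 7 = 0.29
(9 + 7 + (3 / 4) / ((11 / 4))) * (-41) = -7339 / 11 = -667.18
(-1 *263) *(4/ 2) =-526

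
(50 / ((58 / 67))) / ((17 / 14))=23450 / 493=47.57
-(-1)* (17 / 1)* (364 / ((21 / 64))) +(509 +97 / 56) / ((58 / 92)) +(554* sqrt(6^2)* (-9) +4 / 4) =-24959759 / 2436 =-10246.21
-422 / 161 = -2.62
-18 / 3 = -6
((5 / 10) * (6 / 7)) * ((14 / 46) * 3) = 9 / 23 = 0.39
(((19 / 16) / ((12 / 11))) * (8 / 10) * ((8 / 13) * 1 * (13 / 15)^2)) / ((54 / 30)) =2717 / 12150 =0.22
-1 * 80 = -80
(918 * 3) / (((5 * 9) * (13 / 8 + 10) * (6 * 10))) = 68 / 775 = 0.09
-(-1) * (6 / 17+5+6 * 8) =907 / 17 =53.35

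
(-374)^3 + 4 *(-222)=-52314512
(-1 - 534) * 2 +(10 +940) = -120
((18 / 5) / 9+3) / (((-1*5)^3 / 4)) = -68 / 625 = -0.11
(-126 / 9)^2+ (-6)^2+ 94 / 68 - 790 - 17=-19503 / 34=-573.62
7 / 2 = 3.50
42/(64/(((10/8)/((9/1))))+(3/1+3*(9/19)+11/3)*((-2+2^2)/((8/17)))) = 47880/564497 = 0.08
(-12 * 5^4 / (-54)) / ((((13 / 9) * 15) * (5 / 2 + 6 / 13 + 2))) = 500 / 387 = 1.29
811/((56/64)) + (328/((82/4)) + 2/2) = 6607/7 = 943.86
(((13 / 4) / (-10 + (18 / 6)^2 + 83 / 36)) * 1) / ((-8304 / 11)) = -429 / 130096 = -0.00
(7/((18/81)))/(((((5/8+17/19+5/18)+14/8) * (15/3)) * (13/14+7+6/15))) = 603288/2829299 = 0.21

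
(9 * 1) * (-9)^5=-531441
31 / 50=0.62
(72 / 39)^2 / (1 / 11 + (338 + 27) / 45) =0.42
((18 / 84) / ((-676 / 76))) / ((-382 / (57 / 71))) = 3249 / 64170652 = 0.00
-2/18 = -1/9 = -0.11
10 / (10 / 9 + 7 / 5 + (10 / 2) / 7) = 1575 / 508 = 3.10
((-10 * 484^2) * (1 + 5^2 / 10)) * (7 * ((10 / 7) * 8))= -655916800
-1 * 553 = -553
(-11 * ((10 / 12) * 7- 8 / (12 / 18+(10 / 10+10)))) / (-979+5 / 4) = 23782 / 410655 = 0.06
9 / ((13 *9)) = 1 / 13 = 0.08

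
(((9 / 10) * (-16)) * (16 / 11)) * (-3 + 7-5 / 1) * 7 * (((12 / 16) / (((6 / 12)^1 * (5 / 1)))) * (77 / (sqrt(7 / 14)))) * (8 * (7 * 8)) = 37933056 * sqrt(2) / 25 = 2145817.69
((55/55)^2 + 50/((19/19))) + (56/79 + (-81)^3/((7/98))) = -7440122.29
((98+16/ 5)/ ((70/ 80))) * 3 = 12144/ 35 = 346.97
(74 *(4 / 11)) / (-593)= -296 / 6523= -0.05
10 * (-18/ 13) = -180/ 13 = -13.85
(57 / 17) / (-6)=-19 / 34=-0.56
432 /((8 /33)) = 1782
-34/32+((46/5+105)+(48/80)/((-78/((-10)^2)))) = 116863/1040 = 112.37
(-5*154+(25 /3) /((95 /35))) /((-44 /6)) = 43715 /418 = 104.58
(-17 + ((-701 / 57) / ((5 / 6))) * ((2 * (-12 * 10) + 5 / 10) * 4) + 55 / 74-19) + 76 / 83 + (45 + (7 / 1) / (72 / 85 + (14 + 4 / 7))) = 18934912938122 / 1338234315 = 14149.18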